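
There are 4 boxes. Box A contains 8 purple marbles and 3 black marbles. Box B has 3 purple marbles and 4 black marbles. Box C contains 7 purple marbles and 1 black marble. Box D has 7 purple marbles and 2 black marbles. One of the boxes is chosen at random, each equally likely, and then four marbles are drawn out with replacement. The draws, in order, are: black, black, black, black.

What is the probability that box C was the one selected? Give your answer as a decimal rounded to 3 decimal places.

0.002

Compute the likelihood of the observed sequence for each case: P(data | box A) = (3/11)(3/11)(3/11)(3/11) = 0.0055324; P(data | box B) = (4/7)(4/7)(4/7)(4/7) = 0.10662; P(data | box C) = (1/8)(1/8)(1/8)(1/8) = 0.00024414; P(data | box D) = (2/9)(2/9)(2/9)(2/9) = 0.0024387.
Multiplying each by its prior: 1/4 · 0.0055324 = 0.0013831, 1/4 · 0.10662 = 0.026656, 1/4 · 0.00024414 = 6.1035e-05, 1/4 · 0.0024387 = 0.00060966; these sum to 0.028709.
Therefore the posterior P(box C | data) = (6.1035e-05) / (0.028709) = 0.002126.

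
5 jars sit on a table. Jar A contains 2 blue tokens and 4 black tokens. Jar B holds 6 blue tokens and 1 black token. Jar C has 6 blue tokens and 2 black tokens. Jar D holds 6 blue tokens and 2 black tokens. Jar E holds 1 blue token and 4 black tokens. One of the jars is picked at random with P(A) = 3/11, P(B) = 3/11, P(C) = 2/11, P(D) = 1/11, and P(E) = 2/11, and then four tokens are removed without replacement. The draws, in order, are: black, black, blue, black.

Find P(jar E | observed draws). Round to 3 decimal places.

For each hypothesis, P(data | H) works out to: P(data | jar A) = (4/6)(3/5)(2/4)(2/3) = 2/15; P(data | jar B) = (1/7)(0/6) = 0; P(data | jar C) = (2/8)(1/7)(6/6)(0/5) = 0; P(data | jar D) = (2/8)(1/7)(6/6)(0/5) = 0; P(data | jar E) = (4/5)(3/4)(1/3)(2/2) = 1/5.
Weighting by the prior gives 3/11 · 2/15 = 2/55, 3/11 · 0 = 0, 2/11 · 0 = 0, 1/11 · 0 = 0, 2/11 · 1/5 = 2/55; summing to 4/55.
So P(jar E | data) = (2/55) / (4/55) = 1/2.

0.500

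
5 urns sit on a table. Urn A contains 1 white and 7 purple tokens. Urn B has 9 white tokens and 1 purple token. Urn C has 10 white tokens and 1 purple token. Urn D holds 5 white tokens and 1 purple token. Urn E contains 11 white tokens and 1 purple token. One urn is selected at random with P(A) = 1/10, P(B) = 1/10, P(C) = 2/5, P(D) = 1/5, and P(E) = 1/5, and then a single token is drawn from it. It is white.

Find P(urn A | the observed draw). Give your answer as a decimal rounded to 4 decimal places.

0.0153

Compute the likelihood of this draw for each case: P(data | urn A) = (1/8) = 0.125; P(data | urn B) = (9/10) = 0.9; P(data | urn C) = (10/11) = 0.90909; P(data | urn D) = (5/6) = 0.83333; P(data | urn E) = (11/12) = 0.91667.
Weighting by the prior gives 1/10 · 0.125 = 0.0125, 1/10 · 0.9 = 0.09, 2/5 · 0.90909 = 0.36364, 1/5 · 0.83333 = 0.16667, 1/5 · 0.91667 = 0.18333; summing to 0.81614.
Hence P(urn A | data) = (0.0125) / (0.81614) = 0.015316.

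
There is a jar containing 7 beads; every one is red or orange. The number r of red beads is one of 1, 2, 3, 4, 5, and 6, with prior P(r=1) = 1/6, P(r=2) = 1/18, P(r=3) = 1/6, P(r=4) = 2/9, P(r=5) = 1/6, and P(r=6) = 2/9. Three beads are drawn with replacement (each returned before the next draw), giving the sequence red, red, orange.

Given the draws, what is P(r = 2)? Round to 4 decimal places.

Under each hypothesis, the probability of the observed sequence is: P(data | r = 1) = (1/7)(1/7)(6/7) = 0.017493; P(data | r = 2) = (2/7)(2/7)(5/7) = 0.058309; P(data | r = 3) = (3/7)(3/7)(4/7) = 0.10496; P(data | r = 4) = (4/7)(4/7)(3/7) = 0.13994; P(data | r = 5) = (5/7)(5/7)(2/7) = 0.14577; P(data | r = 6) = (6/7)(6/7)(1/7) = 0.10496.
Multiplying each by its prior: 1/6 · 0.017493 = 0.0029155, 1/18 · 0.058309 = 0.0032394, 1/6 · 0.10496 = 0.017493, 2/9 · 0.13994 = 0.031098, 1/6 · 0.14577 = 0.024295, 2/9 · 0.10496 = 0.023324; with total 0.10236.
So P(r = 2 | data) = (0.0032394) / (0.10236) = 0.031646.

0.0316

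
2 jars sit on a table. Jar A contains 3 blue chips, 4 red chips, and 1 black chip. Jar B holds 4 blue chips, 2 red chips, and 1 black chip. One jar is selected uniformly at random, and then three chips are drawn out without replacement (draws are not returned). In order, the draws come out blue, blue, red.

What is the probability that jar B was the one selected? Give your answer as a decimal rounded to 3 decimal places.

0.615

Compute the likelihood of the observed sequence for each case: P(data | jar A) = (3/8)(2/7)(4/6) = 1/14; P(data | jar B) = (4/7)(3/6)(2/5) = 4/35.
Weighting by the prior gives 1/2 · 1/14 = 1/28, 1/2 · 4/35 = 2/35; summing to 13/140.
Hence P(jar B | data) = (2/35) / (13/140) = 8/13.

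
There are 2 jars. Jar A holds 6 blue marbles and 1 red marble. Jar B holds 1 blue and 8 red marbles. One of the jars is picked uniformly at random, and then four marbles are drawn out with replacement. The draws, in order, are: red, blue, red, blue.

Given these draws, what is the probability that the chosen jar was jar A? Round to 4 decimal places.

0.6058

The likelihood of the observed sequence under each hypothesis: P(data | jar A) = (1/7)(6/7)(1/7)(6/7) = 0.014994; P(data | jar B) = (8/9)(1/9)(8/9)(1/9) = 0.0097546.
Multiplying each by its prior: 1/2 · 0.014994 = 0.0074969, 1/2 · 0.0097546 = 0.0048773; these sum to 0.012374.
Therefore the posterior P(jar A | data) = (0.0074969) / (0.012374) = 0.60585.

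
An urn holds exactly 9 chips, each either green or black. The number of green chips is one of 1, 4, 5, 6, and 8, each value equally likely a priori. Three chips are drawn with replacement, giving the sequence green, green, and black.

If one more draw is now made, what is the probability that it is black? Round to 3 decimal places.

0.386

Under each hypothesis, the probability of the observed sequence is: P(data | r = 1) = (1/9)(1/9)(8/9) = 0.010974; P(data | r = 4) = (4/9)(4/9)(5/9) = 0.10974; P(data | r = 5) = (5/9)(5/9)(4/9) = 0.13717; P(data | r = 6) = (6/9)(6/9)(3/9) = 0.14815; P(data | r = 8) = (8/9)(8/9)(1/9) = 0.087791.
Weighting by the prior gives 1/5 · 0.010974 = 0.0021948, 1/5 · 0.10974 = 0.021948, 1/5 · 0.13717 = 0.027435, 1/5 · 0.14815 = 0.02963, 1/5 · 0.087791 = 0.017558; with total 0.098765.
Normalising, the posterior is P(r = 1 | data) = 0.022222, P(r = 4 | data) = 0.22222, P(r = 5 | data) = 0.27778, P(r = 6 | data) = 0.3, P(r = 8 | data) = 0.17778.
The predictive probability is P(black next | data) = (8/9)(0.022222) + (5/9)(0.22222) + (4/9)(0.27778) + (1/3)(0.3) + (1/9)(0.17778) = 0.38642.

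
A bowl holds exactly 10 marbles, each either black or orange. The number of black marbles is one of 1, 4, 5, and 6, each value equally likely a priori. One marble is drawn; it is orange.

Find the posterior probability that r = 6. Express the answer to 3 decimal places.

The likelihood of this draw under each hypothesis: P(data | r = 1) = (9/10) = 9/10; P(data | r = 4) = (6/10) = 3/5; P(data | r = 5) = (5/10) = 1/2; P(data | r = 6) = (4/10) = 2/5.
The prior-weighted likelihoods are 1/4 · 9/10 = 9/40, 1/4 · 3/5 = 3/20, 1/4 · 1/2 = 1/8, 1/4 · 2/5 = 1/10; these sum to 3/5.
Hence P(r = 6 | data) = (1/10) / (3/5) = 1/6.

0.167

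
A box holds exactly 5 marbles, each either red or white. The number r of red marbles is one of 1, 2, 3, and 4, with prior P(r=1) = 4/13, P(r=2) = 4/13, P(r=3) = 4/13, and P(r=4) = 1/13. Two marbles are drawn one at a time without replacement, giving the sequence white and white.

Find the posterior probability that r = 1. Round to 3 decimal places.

0.600

The likelihood of the observed sequence under each hypothesis: P(data | r = 1) = (4/5)(3/4) = 3/5; P(data | r = 2) = (3/5)(2/4) = 3/10; P(data | r = 3) = (2/5)(1/4) = 1/10; P(data | r = 4) = (1/5)(0/4) = 0.
Multiplying each by its prior: 4/13 · 3/5 = 12/65, 4/13 · 3/10 = 6/65, 4/13 · 1/10 = 2/65, 1/13 · 0 = 0; summing to 4/13.
By Bayes' rule, P(r = 1 | data) = (12/65) / (4/13) = 3/5.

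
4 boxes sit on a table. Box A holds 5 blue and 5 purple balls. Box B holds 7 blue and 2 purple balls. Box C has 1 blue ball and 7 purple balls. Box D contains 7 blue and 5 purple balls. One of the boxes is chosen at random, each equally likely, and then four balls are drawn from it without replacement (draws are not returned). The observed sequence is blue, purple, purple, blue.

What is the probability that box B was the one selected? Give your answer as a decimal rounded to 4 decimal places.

0.1562

Compute the likelihood of the observed sequence for each case: P(data | box A) = (5/10)(5/9)(4/8)(4/7) = 0.079365; P(data | box B) = (7/9)(2/8)(1/7)(6/6) = 0.027778; P(data | box C) = (1/8)(7/7)(6/6)(0/5) = 0; P(data | box D) = (7/12)(5/11)(4/10)(6/9) = 0.070707.
The prior-weighted likelihoods are 1/4 · 0.079365 = 0.019841, 1/4 · 0.027778 = 0.0069444, 1/4 · 0 = 0, 1/4 · 0.070707 = 0.017677; summing to 0.044462.
Hence P(box B | data) = (0.0069444) / (0.044462) = 0.15619.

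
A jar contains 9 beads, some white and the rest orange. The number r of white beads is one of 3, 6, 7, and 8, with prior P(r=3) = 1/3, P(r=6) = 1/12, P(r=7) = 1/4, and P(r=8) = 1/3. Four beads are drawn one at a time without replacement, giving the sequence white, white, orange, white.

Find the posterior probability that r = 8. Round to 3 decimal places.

Compute the likelihood of the observed sequence for each case: P(data | r = 3) = (3/9)(2/8)(6/7)(1/6) = 1/84; P(data | r = 6) = (6/9)(5/8)(3/7)(4/6) = 5/42; P(data | r = 7) = (7/9)(6/8)(2/7)(5/6) = 5/36; P(data | r = 8) = (8/9)(7/8)(1/7)(6/6) = 1/9.
Multiplying each by its prior: 1/3 · 1/84 = 1/252, 1/12 · 5/42 = 5/504, 1/4 · 5/36 = 5/144, 1/3 · 1/9 = 1/27; with total 37/432.
Hence P(r = 8 | data) = (1/27) / (37/432) = 16/37.

0.432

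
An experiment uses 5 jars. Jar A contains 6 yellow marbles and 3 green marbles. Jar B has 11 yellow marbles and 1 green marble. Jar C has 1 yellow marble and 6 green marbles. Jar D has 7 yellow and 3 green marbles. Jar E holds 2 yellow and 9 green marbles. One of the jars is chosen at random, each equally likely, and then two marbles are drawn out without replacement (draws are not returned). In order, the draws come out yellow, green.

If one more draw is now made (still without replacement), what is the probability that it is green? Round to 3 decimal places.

Under each hypothesis, the probability of the observed sequence is: P(data | jar A) = (6/9)(3/8) = 0.25; P(data | jar B) = (11/12)(1/11) = 0.083333; P(data | jar C) = (1/7)(6/6) = 0.14286; P(data | jar D) = (7/10)(3/9) = 0.23333; P(data | jar E) = (2/11)(9/10) = 0.16364.
The prior-weighted likelihoods are 1/5 · 0.25 = 0.05, 1/5 · 0.083333 = 0.016667, 1/5 · 0.14286 = 0.028571, 1/5 · 0.23333 = 0.046667, 1/5 · 0.16364 = 0.032727; with total 0.17463.
The posterior is then P(jar A | data) = 0.28632, P(jar B | data) = 0.095439, P(jar C | data) = 0.16361, P(jar D | data) = 0.26723, P(jar E | data) = 0.18741.
Averaging over the posterior, P(green next | data) = (2/7)(0.28632) + (0)(0.095439) + (1)(0.16361) + (1/4)(0.26723) + (8/9)(0.18741) = 0.47881.

0.479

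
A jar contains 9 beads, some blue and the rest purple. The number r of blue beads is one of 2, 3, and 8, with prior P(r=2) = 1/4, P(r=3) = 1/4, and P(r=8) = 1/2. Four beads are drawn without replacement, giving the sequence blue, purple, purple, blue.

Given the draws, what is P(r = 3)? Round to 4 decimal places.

Compute the likelihood of the observed sequence for each case: P(data | r = 2) = (2/9)(7/8)(6/7)(1/6) = 1/36; P(data | r = 3) = (3/9)(6/8)(5/7)(2/6) = 5/84; P(data | r = 8) = (8/9)(1/8)(0/7) = 0.
Weighting by the prior gives 1/4 · 1/36 = 1/144, 1/4 · 5/84 = 5/336, 1/2 · 0 = 0; these sum to 11/504.
By Bayes' rule, P(r = 3 | data) = (5/336) / (11/504) = 15/22.

0.6818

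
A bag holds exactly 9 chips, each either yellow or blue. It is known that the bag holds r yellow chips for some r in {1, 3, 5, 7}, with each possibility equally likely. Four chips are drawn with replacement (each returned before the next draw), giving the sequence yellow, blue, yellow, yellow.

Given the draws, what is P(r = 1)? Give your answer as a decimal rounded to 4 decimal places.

Compute the likelihood of the observed sequence for each case: P(data | r = 1) = (1/9)(8/9)(1/9)(1/9) = 0.0012193; P(data | r = 3) = (3/9)(6/9)(3/9)(3/9) = 0.024691; P(data | r = 5) = (5/9)(4/9)(5/9)(5/9) = 0.076208; P(data | r = 7) = (7/9)(2/9)(7/9)(7/9) = 0.10456.
Multiplying each by its prior: 1/4 · 0.0012193 = 0.00030483, 1/4 · 0.024691 = 0.0061728, 1/4 · 0.076208 = 0.019052, 1/4 · 0.10456 = 0.026139; summing to 0.051669.
By Bayes' rule, P(r = 1 | data) = (0.00030483) / (0.051669) = 0.0058997.

0.0059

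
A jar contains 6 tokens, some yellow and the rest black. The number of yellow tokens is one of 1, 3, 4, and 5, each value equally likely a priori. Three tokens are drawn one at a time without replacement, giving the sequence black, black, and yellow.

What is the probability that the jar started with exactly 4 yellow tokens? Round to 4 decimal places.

Under each hypothesis, the probability of the observed sequence is: P(data | r = 1) = (5/6)(4/5)(1/4) = 1/6; P(data | r = 3) = (3/6)(2/5)(3/4) = 3/20; P(data | r = 4) = (2/6)(1/5)(4/4) = 1/15; P(data | r = 5) = (1/6)(0/5) = 0.
Multiplying each by its prior: 1/4 · 1/6 = 1/24, 1/4 · 3/20 = 3/80, 1/4 · 1/15 = 1/60, 1/4 · 0 = 0; summing to 23/240.
Hence P(r = 4 | data) = (1/60) / (23/240) = 4/23.

0.1739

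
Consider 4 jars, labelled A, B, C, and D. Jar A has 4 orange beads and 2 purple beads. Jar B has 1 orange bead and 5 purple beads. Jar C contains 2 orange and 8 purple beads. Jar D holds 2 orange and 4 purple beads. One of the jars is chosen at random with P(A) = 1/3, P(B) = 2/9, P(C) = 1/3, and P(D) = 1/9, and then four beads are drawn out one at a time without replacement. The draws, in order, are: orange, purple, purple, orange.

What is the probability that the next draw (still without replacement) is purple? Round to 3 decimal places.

For each hypothesis, P(data | H) works out to: P(data | jar A) = (4/6)(2/5)(1/4)(3/3) = 1/15; P(data | jar B) = (1/6)(5/5)(4/4)(0/3) = 0; P(data | jar C) = (2/10)(8/9)(7/8)(1/7) = 1/45; P(data | jar D) = (2/6)(4/5)(3/4)(1/3) = 1/15.
Weighting by the prior gives 1/3 · 1/15 = 1/45, 2/9 · 0 = 0, 1/3 · 1/45 = 1/135, 1/9 · 1/15 = 1/135; these sum to 1/27.
The posterior is then P(jar A | data) = 3/5, P(jar B | data) = 0, P(jar C | data) = 1/5, P(jar D | data) = 1/5.
The predictive probability is P(purple next | data) = (0)(3/5) + (1)(1/5) + (1)(1/5) = 2/5.

0.400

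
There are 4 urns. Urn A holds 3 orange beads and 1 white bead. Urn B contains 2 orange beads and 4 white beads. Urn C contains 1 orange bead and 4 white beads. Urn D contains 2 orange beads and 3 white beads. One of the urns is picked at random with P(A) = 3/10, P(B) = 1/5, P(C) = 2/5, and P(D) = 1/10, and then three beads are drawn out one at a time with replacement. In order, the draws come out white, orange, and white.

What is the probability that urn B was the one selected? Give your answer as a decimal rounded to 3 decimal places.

0.271

Under each hypothesis, the probability of the observed sequence is: P(data | urn A) = (1/4)(3/4)(1/4) = 0.046875; P(data | urn B) = (4/6)(2/6)(4/6) = 0.14815; P(data | urn C) = (4/5)(1/5)(4/5) = 0.128; P(data | urn D) = (3/5)(2/5)(3/5) = 0.144.
Weighting by the prior gives 3/10 · 0.046875 = 0.014063, 1/5 · 0.14815 = 0.02963, 2/5 · 0.128 = 0.0512, 1/10 · 0.144 = 0.0144; with total 0.10929.
So P(urn B | data) = (0.02963) / (0.10929) = 0.2711.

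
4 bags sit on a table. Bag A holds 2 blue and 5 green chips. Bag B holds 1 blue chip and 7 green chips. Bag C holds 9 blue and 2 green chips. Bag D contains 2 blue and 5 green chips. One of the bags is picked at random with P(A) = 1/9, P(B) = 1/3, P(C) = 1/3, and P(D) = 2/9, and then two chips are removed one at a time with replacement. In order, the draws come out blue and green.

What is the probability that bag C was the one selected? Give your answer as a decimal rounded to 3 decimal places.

Under each hypothesis, the probability of the observed sequence is: P(data | bag A) = (2/7)(5/7) = 0.20408; P(data | bag B) = (1/8)(7/8) = 0.10938; P(data | bag C) = (9/11)(2/11) = 0.14876; P(data | bag D) = (2/7)(5/7) = 0.20408.
The prior-weighted likelihoods are 1/9 · 0.20408 = 0.022676, 1/3 · 0.10938 = 0.036458, 1/3 · 0.14876 = 0.049587, 2/9 · 0.20408 = 0.045351; these sum to 0.15407.
Hence P(bag C | data) = (0.049587) / (0.15407) = 0.32184.

0.322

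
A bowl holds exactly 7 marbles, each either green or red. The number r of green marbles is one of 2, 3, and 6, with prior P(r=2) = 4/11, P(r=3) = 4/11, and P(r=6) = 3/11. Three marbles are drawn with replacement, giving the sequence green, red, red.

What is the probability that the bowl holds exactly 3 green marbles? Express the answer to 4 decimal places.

The likelihood of the observed sequence under each hypothesis: P(data | r = 2) = (2/7)(5/7)(5/7) = 0.14577; P(data | r = 3) = (3/7)(4/7)(4/7) = 0.13994; P(data | r = 6) = (6/7)(1/7)(1/7) = 0.017493.
Multiplying each by its prior: 4/11 · 0.14577 = 0.053008, 4/11 · 0.13994 = 0.050888, 3/11 · 0.017493 = 0.0047707; with total 0.10867.
So P(r = 3 | data) = (0.050888) / (0.10867) = 0.46829.

0.4683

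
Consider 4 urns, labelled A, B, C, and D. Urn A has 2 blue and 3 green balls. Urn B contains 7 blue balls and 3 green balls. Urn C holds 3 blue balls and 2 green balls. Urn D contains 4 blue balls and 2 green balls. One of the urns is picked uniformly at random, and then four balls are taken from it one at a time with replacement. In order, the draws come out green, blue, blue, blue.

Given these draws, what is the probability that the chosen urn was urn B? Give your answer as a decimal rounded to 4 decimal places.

The likelihood of the observed sequence under each hypothesis: P(data | urn A) = (3/5)(2/5)(2/5)(2/5) = 0.0384; P(data | urn B) = (3/10)(7/10)(7/10)(7/10) = 0.1029; P(data | urn C) = (2/5)(3/5)(3/5)(3/5) = 0.0864; P(data | urn D) = (2/6)(4/6)(4/6)(4/6) = 0.098765.
The prior-weighted likelihoods are 1/4 · 0.0384 = 0.0096, 1/4 · 0.1029 = 0.025725, 1/4 · 0.0864 = 0.0216, 1/4 · 0.098765 = 0.024691; these sum to 0.081616.
Therefore the posterior P(urn B | data) = (0.025725) / (0.081616) = 0.31519.

0.3152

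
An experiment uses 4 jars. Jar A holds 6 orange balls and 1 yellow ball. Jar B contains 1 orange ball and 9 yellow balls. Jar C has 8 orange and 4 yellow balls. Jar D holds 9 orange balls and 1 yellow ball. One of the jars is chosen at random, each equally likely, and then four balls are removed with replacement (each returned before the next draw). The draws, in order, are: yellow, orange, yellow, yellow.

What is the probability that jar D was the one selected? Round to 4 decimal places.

0.0089

Under each hypothesis, the probability of the observed sequence is: P(data | jar A) = (1/7)(6/7)(1/7)(1/7) = 0.002499; P(data | jar B) = (9/10)(1/10)(9/10)(9/10) = 0.0729; P(data | jar C) = (4/12)(8/12)(4/12)(4/12) = 0.024691; P(data | jar D) = (1/10)(9/10)(1/10)(1/10) = 0.0009.
Multiplying each by its prior: 1/4 · 0.002499 = 0.00062474, 1/4 · 0.0729 = 0.018225, 1/4 · 0.024691 = 0.0061728, 1/4 · 0.0009 = 0.000225; with total 0.025248.
Hence P(jar D | data) = (0.000225) / (0.025248) = 0.0089117.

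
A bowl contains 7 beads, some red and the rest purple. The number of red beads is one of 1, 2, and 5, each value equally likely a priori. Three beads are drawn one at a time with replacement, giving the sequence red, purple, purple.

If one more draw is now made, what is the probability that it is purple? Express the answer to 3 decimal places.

0.682

The likelihood of the observed sequence under each hypothesis: P(data | r = 1) = (1/7)(6/7)(6/7) = 0.10496; P(data | r = 2) = (2/7)(5/7)(5/7) = 0.14577; P(data | r = 5) = (5/7)(2/7)(2/7) = 0.058309.
The prior-weighted likelihoods are 1/3 · 0.10496 = 0.034985, 1/3 · 0.14577 = 0.048591, 1/3 · 0.058309 = 0.019436; summing to 0.10301.
Normalising, the posterior is P(r = 1 | data) = 0.33962, P(r = 2 | data) = 0.4717, P(r = 5 | data) = 0.18868.
Averaging over the posterior, P(purple next | data) = (6/7)(0.33962) + (5/7)(0.4717) + (2/7)(0.18868) = 0.68194.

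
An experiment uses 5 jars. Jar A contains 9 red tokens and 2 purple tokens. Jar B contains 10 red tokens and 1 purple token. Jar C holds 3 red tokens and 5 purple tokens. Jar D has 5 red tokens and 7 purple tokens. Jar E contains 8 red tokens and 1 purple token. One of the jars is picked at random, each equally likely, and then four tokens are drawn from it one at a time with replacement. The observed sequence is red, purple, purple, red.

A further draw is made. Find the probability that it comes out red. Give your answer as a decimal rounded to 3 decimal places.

Compute the likelihood of the observed sequence for each case: P(data | jar A) = (9/11)(2/11)(2/11)(9/11) = 0.02213; P(data | jar B) = (10/11)(1/11)(1/11)(10/11) = 0.0068301; P(data | jar C) = (3/8)(5/8)(5/8)(3/8) = 0.054932; P(data | jar D) = (5/12)(7/12)(7/12)(5/12) = 0.059076; P(data | jar E) = (8/9)(1/9)(1/9)(8/9) = 0.0097546.
Weighting by the prior gives 1/5 · 0.02213 = 0.0044259, 1/5 · 0.0068301 = 0.001366, 1/5 · 0.054932 = 0.010986, 1/5 · 0.059076 = 0.011815, 1/5 · 0.0097546 = 0.0019509; with total 0.030544.
Normalising, the posterior is P(jar A | data) = 0.1449, P(jar B | data) = 0.044723, P(jar C | data) = 0.35968, P(jar D | data) = 0.38682, P(jar E | data) = 0.063872.
So P(red next | data) = Σ P(red next | H) P(H | data) = (9/11)(0.1449) + (10/11)(0.044723) + (3/8)(0.35968) + (5/12)(0.38682) + (8/9)(0.063872) = 0.51204.

0.512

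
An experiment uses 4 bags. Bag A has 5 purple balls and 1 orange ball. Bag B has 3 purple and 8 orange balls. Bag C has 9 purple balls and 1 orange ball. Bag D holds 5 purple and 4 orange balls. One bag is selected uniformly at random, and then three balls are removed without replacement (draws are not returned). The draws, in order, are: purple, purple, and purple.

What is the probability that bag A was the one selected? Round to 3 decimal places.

For each hypothesis, P(data | H) works out to: P(data | bag A) = (5/6)(4/5)(3/4) = 0.5; P(data | bag B) = (3/11)(2/10)(1/9) = 0.0060606; P(data | bag C) = (9/10)(8/9)(7/8) = 0.7; P(data | bag D) = (5/9)(4/8)(3/7) = 0.11905.
Multiplying each by its prior: 1/4 · 0.5 = 0.125, 1/4 · 0.0060606 = 0.0015152, 1/4 · 0.7 = 0.175, 1/4 · 0.11905 = 0.029762; these sum to 0.33128.
By Bayes' rule, P(bag A | data) = (0.125) / (0.33128) = 0.37733.

0.377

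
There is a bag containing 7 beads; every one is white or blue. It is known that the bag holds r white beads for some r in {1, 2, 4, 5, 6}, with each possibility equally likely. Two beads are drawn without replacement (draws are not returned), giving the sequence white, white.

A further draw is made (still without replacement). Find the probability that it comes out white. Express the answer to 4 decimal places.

Under each hypothesis, the probability of the observed sequence is: P(data | r = 1) = (1/7)(0/6) = 0; P(data | r = 2) = (2/7)(1/6) = 1/21; P(data | r = 4) = (4/7)(3/6) = 2/7; P(data | r = 5) = (5/7)(4/6) = 10/21; P(data | r = 6) = (6/7)(5/6) = 5/7.
Weighting by the prior gives 1/5 · 0 = 0, 1/5 · 1/21 = 1/105, 1/5 · 2/7 = 2/35, 1/5 · 10/21 = 2/21, 1/5 · 5/7 = 1/7; these sum to 32/105.
Dividing through by the total gives posterior P(r = 1 | data) = 0, P(r = 2 | data) = 1/32, P(r = 4 | data) = 3/16, P(r = 5 | data) = 5/16, P(r = 6 | data) = 15/32.
The predictive probability is P(white next | data) = (0)(1/32) + (2/5)(3/16) + (3/5)(5/16) + (4/5)(15/32) = 51/80.

0.6375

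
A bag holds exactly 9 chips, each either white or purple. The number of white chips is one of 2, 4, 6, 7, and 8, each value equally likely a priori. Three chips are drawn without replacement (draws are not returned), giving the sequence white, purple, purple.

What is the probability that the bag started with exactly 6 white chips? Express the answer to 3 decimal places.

0.168

Compute the likelihood of the observed sequence for each case: P(data | r = 2) = (2/9)(7/8)(6/7) = 0.16667; P(data | r = 4) = (4/9)(5/8)(4/7) = 0.15873; P(data | r = 6) = (6/9)(3/8)(2/7) = 0.071429; P(data | r = 7) = (7/9)(2/8)(1/7) = 0.027778; P(data | r = 8) = (8/9)(1/8)(0/7) = 0.
The prior-weighted likelihoods are 1/5 · 0.16667 = 0.033333, 1/5 · 0.15873 = 0.031746, 1/5 · 0.071429 = 0.014286, 1/5 · 0.027778 = 0.0055556, 1/5 · 0 = 0; these sum to 0.084921.
Therefore the posterior P(r = 6 | data) = (0.014286) / (0.084921) = 0.16822.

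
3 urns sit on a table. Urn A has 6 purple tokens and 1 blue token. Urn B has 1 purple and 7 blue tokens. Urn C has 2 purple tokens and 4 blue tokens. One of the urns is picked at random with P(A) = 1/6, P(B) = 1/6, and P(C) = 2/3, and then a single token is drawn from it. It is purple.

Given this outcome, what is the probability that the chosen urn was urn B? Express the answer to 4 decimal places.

Compute the likelihood of this draw for each case: P(data | urn A) = (6/7) = 0.85714; P(data | urn B) = (1/8) = 0.125; P(data | urn C) = (2/6) = 0.33333.
Multiplying each by its prior: 1/6 · 0.85714 = 0.14286, 1/6 · 0.125 = 0.020833, 2/3 · 0.33333 = 0.22222; with total 0.38591.
So P(urn B | data) = (0.020833) / (0.38591) = 0.053985.

0.0540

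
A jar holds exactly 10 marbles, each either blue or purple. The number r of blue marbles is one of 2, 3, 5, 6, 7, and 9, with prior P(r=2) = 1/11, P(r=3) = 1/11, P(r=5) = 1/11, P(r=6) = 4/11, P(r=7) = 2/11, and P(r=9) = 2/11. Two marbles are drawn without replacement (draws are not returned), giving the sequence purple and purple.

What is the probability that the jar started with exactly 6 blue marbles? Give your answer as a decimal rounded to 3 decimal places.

Compute the likelihood of the observed sequence for each case: P(data | r = 2) = (8/10)(7/9) = 28/45; P(data | r = 3) = (7/10)(6/9) = 7/15; P(data | r = 5) = (5/10)(4/9) = 2/9; P(data | r = 6) = (4/10)(3/9) = 2/15; P(data | r = 7) = (3/10)(2/9) = 1/15; P(data | r = 9) = (1/10)(0/9) = 0.
Weighting by the prior gives 1/11 · 28/45 = 28/495, 1/11 · 7/15 = 7/165, 1/11 · 2/9 = 2/99, 4/11 · 2/15 = 8/165, 2/11 · 1/15 = 2/165, 2/11 · 0 = 0; summing to 89/495.
By Bayes' rule, P(r = 6 | data) = (8/165) / (89/495) = 24/89.

0.270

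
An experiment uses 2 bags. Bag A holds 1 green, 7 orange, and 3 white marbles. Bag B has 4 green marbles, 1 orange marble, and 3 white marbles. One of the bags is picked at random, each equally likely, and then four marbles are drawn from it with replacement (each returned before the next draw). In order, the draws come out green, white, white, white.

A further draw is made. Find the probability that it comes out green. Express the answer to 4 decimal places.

0.4733

Compute the likelihood of the observed sequence for each case: P(data | bag A) = (1/11)(3/11)(3/11)(3/11) = 0.0018441; P(data | bag B) = (4/8)(3/8)(3/8)(3/8) = 0.026367.
Weighting by the prior gives 1/2 · 0.0018441 = 0.00092207, 1/2 · 0.026367 = 0.013184; with total 0.014106.
Normalising, the posterior is P(bag A | data) = 0.065369, P(bag B | data) = 0.93463.
The predictive probability is P(green next | data) = (1/11)(0.065369) + (1/2)(0.93463) = 0.47326.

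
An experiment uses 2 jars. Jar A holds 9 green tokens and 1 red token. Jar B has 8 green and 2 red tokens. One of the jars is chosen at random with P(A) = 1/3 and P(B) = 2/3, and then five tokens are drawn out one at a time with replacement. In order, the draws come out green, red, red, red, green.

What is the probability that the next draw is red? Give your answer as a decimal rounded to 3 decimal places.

Compute the likelihood of the observed sequence for each case: P(data | jar A) = (9/10)(1/10)(1/10)(1/10)(9/10) = 0.00081; P(data | jar B) = (8/10)(2/10)(2/10)(2/10)(8/10) = 0.00512.
Multiplying each by its prior: 1/3 · 0.00081 = 0.00027, 2/3 · 0.00512 = 0.0034133; these sum to 0.0036833.
Dividing through by the total gives posterior P(jar A | data) = 0.073303, P(jar B | data) = 0.9267.
The predictive probability is P(red next | data) = (1/10)(0.073303) + (1/5)(0.9267) = 0.19267.

0.193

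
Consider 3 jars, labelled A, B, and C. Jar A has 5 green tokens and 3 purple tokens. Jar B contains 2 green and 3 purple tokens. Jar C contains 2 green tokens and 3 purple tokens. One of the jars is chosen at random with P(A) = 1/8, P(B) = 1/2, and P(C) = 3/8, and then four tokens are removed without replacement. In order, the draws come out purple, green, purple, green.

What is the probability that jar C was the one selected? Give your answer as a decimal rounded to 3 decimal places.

For each hypothesis, P(data | H) works out to: P(data | jar A) = (3/8)(5/7)(2/6)(4/5) = 1/14; P(data | jar B) = (3/5)(2/4)(2/3)(1/2) = 1/10; P(data | jar C) = (3/5)(2/4)(2/3)(1/2) = 1/10.
The prior-weighted likelihoods are 1/8 · 1/14 = 1/112, 1/2 · 1/10 = 1/20, 3/8 · 1/10 = 3/80; summing to 27/280.
Therefore the posterior P(jar C | data) = (3/80) / (27/280) = 7/18.

0.389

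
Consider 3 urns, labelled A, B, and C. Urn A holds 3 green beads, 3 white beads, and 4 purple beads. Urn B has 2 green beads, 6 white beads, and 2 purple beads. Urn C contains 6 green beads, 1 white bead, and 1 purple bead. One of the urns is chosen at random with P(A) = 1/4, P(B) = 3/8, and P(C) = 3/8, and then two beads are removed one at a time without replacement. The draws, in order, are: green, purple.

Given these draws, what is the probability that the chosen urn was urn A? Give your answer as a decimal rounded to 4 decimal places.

0.3696

The likelihood of the observed sequence under each hypothesis: P(data | urn A) = (3/10)(4/9) = 0.13333; P(data | urn B) = (2/10)(2/9) = 0.044444; P(data | urn C) = (6/8)(1/7) = 0.10714.
The prior-weighted likelihoods are 1/4 · 0.13333 = 0.033333, 3/8 · 0.044444 = 0.016667, 3/8 · 0.10714 = 0.040179; with total 0.090179.
So P(urn A | data) = (0.033333) / (0.090179) = 0.36964.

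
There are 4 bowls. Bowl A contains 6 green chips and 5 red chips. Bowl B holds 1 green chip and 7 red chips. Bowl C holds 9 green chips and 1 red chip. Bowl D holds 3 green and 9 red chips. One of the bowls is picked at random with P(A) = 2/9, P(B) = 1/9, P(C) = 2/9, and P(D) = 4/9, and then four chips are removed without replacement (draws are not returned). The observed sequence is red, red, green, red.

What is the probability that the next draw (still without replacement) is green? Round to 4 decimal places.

0.2651

Under each hypothesis, the probability of the observed sequence is: P(data | bowl A) = (5/11)(4/10)(6/9)(3/8) = 1/22; P(data | bowl B) = (7/8)(6/7)(1/6)(5/5) = 1/8; P(data | bowl C) = (1/10)(0/9) = 0; P(data | bowl D) = (9/12)(8/11)(3/10)(7/9) = 7/55.
Weighting by the prior gives 2/9 · 1/22 = 1/99, 1/9 · 1/8 = 1/72, 2/9 · 0 = 0, 4/9 · 7/55 = 28/495; with total 29/360.
Dividing through by the total gives posterior P(bowl A | data) = 0.12539, P(bowl B | data) = 0.17241, P(bowl C | data) = 0, P(bowl D | data) = 0.70219.
Averaging over the posterior, P(green next | data) = (5/7)(0.12539) + (0)(0.17241) + (1/4)(0.70219) = 0.26511.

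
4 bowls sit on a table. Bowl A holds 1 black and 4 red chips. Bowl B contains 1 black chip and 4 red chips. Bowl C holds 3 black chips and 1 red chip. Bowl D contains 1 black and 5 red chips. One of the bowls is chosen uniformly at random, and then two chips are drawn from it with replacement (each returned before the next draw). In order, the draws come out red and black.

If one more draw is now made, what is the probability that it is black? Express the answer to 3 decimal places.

0.352

For each hypothesis, P(data | H) works out to: P(data | bowl A) = (4/5)(1/5) = 0.16; P(data | bowl B) = (4/5)(1/5) = 0.16; P(data | bowl C) = (1/4)(3/4) = 0.1875; P(data | bowl D) = (5/6)(1/6) = 0.13889.
Weighting by the prior gives 1/4 · 0.16 = 0.04, 1/4 · 0.16 = 0.04, 1/4 · 0.1875 = 0.046875, 1/4 · 0.13889 = 0.034722; these sum to 0.1616.
Dividing through by the total gives posterior P(bowl A | data) = 0.24753, P(bowl B | data) = 0.24753, P(bowl C | data) = 0.29007, P(bowl D | data) = 0.21487.
So P(black next | data) = Σ P(black next | H) P(H | data) = (1/5)(0.24753) + (1/5)(0.24753) + (3/4)(0.29007) + (1/6)(0.21487) = 0.35238.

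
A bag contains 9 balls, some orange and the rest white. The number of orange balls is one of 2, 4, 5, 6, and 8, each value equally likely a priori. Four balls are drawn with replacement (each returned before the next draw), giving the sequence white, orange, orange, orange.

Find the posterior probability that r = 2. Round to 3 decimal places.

0.028

For each hypothesis, P(data | H) works out to: P(data | r = 2) = (7/9)(2/9)(2/9)(2/9) = 0.0085353; P(data | r = 4) = (5/9)(4/9)(4/9)(4/9) = 0.048773; P(data | r = 5) = (4/9)(5/9)(5/9)(5/9) = 0.076208; P(data | r = 6) = (3/9)(6/9)(6/9)(6/9) = 0.098765; P(data | r = 8) = (1/9)(8/9)(8/9)(8/9) = 0.078037.
The prior-weighted likelihoods are 1/5 · 0.0085353 = 0.0017071, 1/5 · 0.048773 = 0.0097546, 1/5 · 0.076208 = 0.015242, 1/5 · 0.098765 = 0.019753, 1/5 · 0.078037 = 0.015607; with total 0.062064.
Hence P(r = 2 | data) = (0.0017071) / (0.062064) = 0.027505.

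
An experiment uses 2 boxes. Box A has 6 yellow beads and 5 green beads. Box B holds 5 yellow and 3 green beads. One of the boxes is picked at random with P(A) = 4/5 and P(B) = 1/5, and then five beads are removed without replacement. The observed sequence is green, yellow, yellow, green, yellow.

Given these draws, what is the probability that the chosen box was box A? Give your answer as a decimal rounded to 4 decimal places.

Compute the likelihood of the observed sequence for each case: P(data | box A) = (5/11)(6/10)(5/9)(4/8)(4/7) = 0.04329; P(data | box B) = (3/8)(5/7)(4/6)(2/5)(3/4) = 0.053571.
Multiplying each by its prior: 4/5 · 0.04329 = 0.034632, 1/5 · 0.053571 = 0.010714; with total 0.045346.
Hence P(box A | data) = (0.034632) / (0.045346) = 0.76372.

0.7637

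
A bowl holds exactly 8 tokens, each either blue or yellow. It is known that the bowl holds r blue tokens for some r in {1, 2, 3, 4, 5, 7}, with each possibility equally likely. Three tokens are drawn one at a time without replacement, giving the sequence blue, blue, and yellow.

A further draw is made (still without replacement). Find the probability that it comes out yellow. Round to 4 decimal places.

The likelihood of the observed sequence under each hypothesis: P(data | r = 1) = (1/8)(0/7) = 0; P(data | r = 2) = (2/8)(1/7)(6/6) = 1/28; P(data | r = 3) = (3/8)(2/7)(5/6) = 5/56; P(data | r = 4) = (4/8)(3/7)(4/6) = 1/7; P(data | r = 5) = (5/8)(4/7)(3/6) = 5/28; P(data | r = 7) = (7/8)(6/7)(1/6) = 1/8.
Weighting by the prior gives 1/6 · 0 = 0, 1/6 · 1/28 = 1/168, 1/6 · 5/56 = 5/336, 1/6 · 1/7 = 1/42, 1/6 · 5/28 = 5/168, 1/6 · 1/8 = 1/48; these sum to 2/21.
Normalising, the posterior is P(r = 1 | data) = 0, P(r = 2 | data) = 1/16, P(r = 3 | data) = 5/32, P(r = 4 | data) = 1/4, P(r = 5 | data) = 5/16, P(r = 7 | data) = 7/32.
Averaging over the posterior, P(yellow next | data) = (1)(1/16) + (4/5)(5/32) + (3/5)(1/4) + (2/5)(5/16) + (0)(7/32) = 37/80.

0.4625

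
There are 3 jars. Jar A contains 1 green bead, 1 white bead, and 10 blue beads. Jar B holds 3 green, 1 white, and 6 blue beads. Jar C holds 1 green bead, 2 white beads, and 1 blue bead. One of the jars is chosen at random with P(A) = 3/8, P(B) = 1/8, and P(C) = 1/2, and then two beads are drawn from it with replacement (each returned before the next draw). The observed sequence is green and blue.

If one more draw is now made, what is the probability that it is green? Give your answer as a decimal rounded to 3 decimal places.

Under each hypothesis, the probability of the observed sequence is: P(data | jar A) = (1/12)(10/12) = 0.069444; P(data | jar B) = (3/10)(6/10) = 0.18; P(data | jar C) = (1/4)(1/4) = 0.0625.
Multiplying each by its prior: 3/8 · 0.069444 = 0.026042, 1/8 · 0.18 = 0.0225, 1/2 · 0.0625 = 0.03125; with total 0.079792.
Normalising, the posterior is P(jar A | data) = 0.32637, P(jar B | data) = 0.28198, P(jar C | data) = 0.39164.
So P(green next | data) = Σ P(green next | H) P(H | data) = (1/12)(0.32637) + (3/10)(0.28198) + (1/4)(0.39164) = 0.2097.

0.210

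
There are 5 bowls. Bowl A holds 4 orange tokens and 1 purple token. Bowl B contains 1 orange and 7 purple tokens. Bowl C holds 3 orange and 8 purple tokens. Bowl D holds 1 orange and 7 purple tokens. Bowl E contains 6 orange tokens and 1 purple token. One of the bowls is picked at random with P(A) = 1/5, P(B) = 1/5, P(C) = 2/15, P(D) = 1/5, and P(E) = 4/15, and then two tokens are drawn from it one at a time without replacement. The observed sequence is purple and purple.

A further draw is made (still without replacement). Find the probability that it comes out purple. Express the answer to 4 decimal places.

0.8026

Compute the likelihood of the observed sequence for each case: P(data | bowl A) = (1/5)(0/4) = 0; P(data | bowl B) = (7/8)(6/7) = 0.75; P(data | bowl C) = (8/11)(7/10) = 0.50909; P(data | bowl D) = (7/8)(6/7) = 0.75; P(data | bowl E) = (1/7)(0/6) = 0.
Multiplying each by its prior: 1/5 · 0 = 0, 1/5 · 0.75 = 0.15, 2/15 · 0.50909 = 0.067879, 1/5 · 0.75 = 0.15, 4/15 · 0 = 0; with total 0.36788.
The posterior is then P(bowl A | data) = 0, P(bowl B | data) = 0.40774, P(bowl C | data) = 0.18451, P(bowl D | data) = 0.40774, P(bowl E | data) = 0.
So P(purple next | data) = Σ P(purple next | H) P(H | data) = (5/6)(0.40774) + (2/3)(0.18451) + (5/6)(0.40774) = 0.80258.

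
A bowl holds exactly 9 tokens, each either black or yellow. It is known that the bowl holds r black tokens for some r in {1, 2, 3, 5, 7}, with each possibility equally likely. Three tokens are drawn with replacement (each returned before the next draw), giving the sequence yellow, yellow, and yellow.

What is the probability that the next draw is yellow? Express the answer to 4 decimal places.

0.7840

For each hypothesis, P(data | H) works out to: P(data | r = 1) = (8/9)(8/9)(8/9) = 0.70233; P(data | r = 2) = (7/9)(7/9)(7/9) = 0.47051; P(data | r = 3) = (6/9)(6/9)(6/9) = 0.2963; P(data | r = 5) = (4/9)(4/9)(4/9) = 0.087791; P(data | r = 7) = (2/9)(2/9)(2/9) = 0.010974.
Weighting by the prior gives 1/5 · 0.70233 = 0.14047, 1/5 · 0.47051 = 0.094102, 1/5 · 0.2963 = 0.059259, 1/5 · 0.087791 = 0.017558, 1/5 · 0.010974 = 0.0021948; with total 0.31358.
The posterior is then P(r = 1 | data) = 0.44794, P(r = 2 | data) = 0.30009, P(r = 3 | data) = 0.18898, P(r = 5 | data) = 0.055993, P(r = 7 | data) = 0.0069991.
The predictive probability is P(yellow next | data) = (8/9)(0.44794) + (7/9)(0.30009) + (2/3)(0.18898) + (4/9)(0.055993) + (2/9)(0.0069991) = 0.784.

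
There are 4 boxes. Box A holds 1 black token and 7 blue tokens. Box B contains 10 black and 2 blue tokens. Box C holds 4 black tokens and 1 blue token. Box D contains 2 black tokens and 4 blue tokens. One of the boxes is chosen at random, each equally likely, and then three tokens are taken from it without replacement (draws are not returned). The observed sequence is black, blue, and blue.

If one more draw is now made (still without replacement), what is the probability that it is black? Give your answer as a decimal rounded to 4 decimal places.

The likelihood of the observed sequence under each hypothesis: P(data | box A) = (1/8)(7/7)(6/6) = 0.125; P(data | box B) = (10/12)(2/11)(1/10) = 0.015152; P(data | box C) = (4/5)(1/4)(0/3) = 0; P(data | box D) = (2/6)(4/5)(3/4) = 0.2.
Weighting by the prior gives 1/4 · 0.125 = 0.03125, 1/4 · 0.015152 = 0.0037879, 1/4 · 0 = 0, 1/4 · 0.2 = 0.05; summing to 0.085038.
The posterior is then P(box A | data) = 0.36748, P(box B | data) = 0.044543, P(box C | data) = 0, P(box D | data) = 0.58797.
Averaging over the posterior, P(black next | data) = (0)(0.36748) + (1)(0.044543) + (1/3)(0.58797) = 0.24053.

0.2405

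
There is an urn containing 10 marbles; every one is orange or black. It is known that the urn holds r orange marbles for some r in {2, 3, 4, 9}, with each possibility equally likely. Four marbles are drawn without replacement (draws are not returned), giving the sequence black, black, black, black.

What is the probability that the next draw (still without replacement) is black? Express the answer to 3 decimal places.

The likelihood of the observed sequence under each hypothesis: P(data | r = 2) = (8/10)(7/9)(6/8)(5/7) = 1/3; P(data | r = 3) = (7/10)(6/9)(5/8)(4/7) = 1/6; P(data | r = 4) = (6/10)(5/9)(4/8)(3/7) = 1/14; P(data | r = 9) = (1/10)(0/9) = 0.
The prior-weighted likelihoods are 1/4 · 1/3 = 1/12, 1/4 · 1/6 = 1/24, 1/4 · 1/14 = 1/56, 1/4 · 0 = 0; these sum to 1/7.
Dividing through by the total gives posterior P(r = 2 | data) = 7/12, P(r = 3 | data) = 7/24, P(r = 4 | data) = 1/8, P(r = 9 | data) = 0.
The predictive probability is P(black next | data) = (2/3)(7/12) + (1/2)(7/24) + (1/3)(1/8) = 83/144.

0.576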